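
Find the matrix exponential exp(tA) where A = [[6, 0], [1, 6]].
A has Jordan form J = [[6, 1], [0, 6]] with A = PJP^{-1}, so e^{tA} = P e^{tJ} P^{-1}.

For a Jordan block J_k(λ), e^{tJ_k(λ)} = e^{λt} · (I + tN + t^2 N^2/2! + ... + t^{k-1} N^{k-1}/(k-1)!) where N is the nilpotent superdiagonal part.

Assembling the blocks and conjugating back gives the entries of e^{tA} as shown above.

e^{tA} = [[e^{6*t}, 0], [t*e^{6*t}, e^{6*t}]]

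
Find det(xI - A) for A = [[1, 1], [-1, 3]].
χ_A(x) = (x - 2)^2

xI - A = [[x - 1, -1], [1, x - 3]].

Expanding det(xI - A) along the first row:
det(xI - A) = + (x - 1)·det([[x - 3]]) - (-1)·det([[1]]).

Evaluating gives χ_A(x) = x^2 - 4x + 4 = (x - 2)^2.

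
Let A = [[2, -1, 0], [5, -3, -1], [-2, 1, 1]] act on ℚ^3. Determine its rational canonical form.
The invariant factors of A (the non-unit diagonal entries of the Smith normal form of xI - A over ℚ[x]) are x^3 - x + 1, each dividing the next. The characteristic polynomial is their product, x^3 - x + 1.

The rational canonical form is the block-diagonal matrix of companion matrices C(f_i):
R = [[0, 0, -1], [1, 0, 1], [0, 1, 0]].

Note the characteristic polynomial does not split into linear factors over ℚ, so A has no Jordan form over ℚ; the rational canonical form exists over any field.

R = [[0, 0, -1], [1, 0, 1], [0, 1, 0]]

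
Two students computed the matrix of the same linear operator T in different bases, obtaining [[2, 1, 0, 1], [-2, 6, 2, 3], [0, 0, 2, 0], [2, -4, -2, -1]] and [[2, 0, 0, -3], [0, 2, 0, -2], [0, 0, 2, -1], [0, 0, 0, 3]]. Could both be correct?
No.

Both have characteristic polynomial (x - 3)(x - 2)^3, but the minimal polynomial of A is (x - 3)(x - 2)^2 while the minimal polynomial of B is (x - 3)(x - 2). The minimal polynomial is a similarity invariant, so A and B are not similar.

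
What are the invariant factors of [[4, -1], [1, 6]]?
The Jordan structure of A has elementary divisors (x - 5)^2. Arranging the block sizes at each eigenvalue in decreasing order and taking row products gives the invariant factors.

Invariant factors (smallest first, each dividing the next): (x - 5)^2.

Check: the last factor (x - 5)^2 is the minimal polynomial, and the product (x - 5)^2 is the characteristic polynomial.

(x - 5)^2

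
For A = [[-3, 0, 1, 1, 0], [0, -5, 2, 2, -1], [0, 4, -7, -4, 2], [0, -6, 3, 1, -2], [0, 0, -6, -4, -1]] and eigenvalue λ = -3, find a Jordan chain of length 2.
v_1 = [[0, 0, 0, 0, 1]]^T, v_2 = [[0, -1, 2, -2, 2]]^T

We seek v_1 ∈ ker((A + 3I)^2) \ ker(A + 3I), then set v_{i+1} = (A + 3I) v_i.

One such chain is v_1 = [[0, 0, 0, 0, 1]]^T, v_2 = [[0, -1, 2, -2, 2]]^T. Check: (A + 3I) v_2 = [[0, 0, 0, 0, 0]]^T = 0.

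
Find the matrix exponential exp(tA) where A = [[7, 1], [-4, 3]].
A has Jordan form J = [[5, 1], [0, 5]] with A = PJP^{-1}, so e^{tA} = P e^{tJ} P^{-1}.

For a Jordan block J_k(λ), e^{tJ_k(λ)} = e^{λt} · (I + tN + t^2 N^2/2! + ... + t^{k-1} N^{k-1}/(k-1)!) where N is the nilpotent superdiagonal part.

Assembling the blocks and conjugating back gives the entries of e^{tA} as shown above.

e^{tA} = [[(2*t + 1)*e^{5*t}, t*e^{5*t}], [-4*t*e^{5*t}, (1 - 2*t)*e^{5*t}]]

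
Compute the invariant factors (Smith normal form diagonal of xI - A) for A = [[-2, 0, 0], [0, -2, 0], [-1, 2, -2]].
x + 2, (x + 2)^2

The Jordan structure of A has elementary divisors (x + 2)^2, (x + 2). Arranging the block sizes at each eigenvalue in decreasing order and taking row products gives the invariant factors.

Invariant factors (smallest first, each dividing the next): x + 2, (x + 2)^2.

Check: the last factor (x + 2)^2 is the minimal polynomial, and the product (x + 2)^3 is the characteristic polynomial.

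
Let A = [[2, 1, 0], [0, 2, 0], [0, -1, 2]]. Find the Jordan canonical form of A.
J = [[2, 1, 0], [0, 2, 0], [0, 0, 2]]

The characteristic polynomial is det(xI - A) = (x - 2)^3, so the eigenvalues are 2 (algebraic multiplicity 3).

For λ = 2: rank(A - 2I) = 1, rank((A - 2I)^2) = 0. The eigenspace has dimension 3 - 1 = 2, so there are 2 Jordan blocks; the rank sequence gives block sizes [2, 1].

Assembling the blocks gives the Jordan form J above.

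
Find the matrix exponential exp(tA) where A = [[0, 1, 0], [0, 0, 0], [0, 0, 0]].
e^{tA} = [[1, t, 0], [0, 1, 0], [0, 0, 1]]

A has Jordan form J = [[0, 1, 0], [0, 0, 0], [0, 0, 0]] with A = PJP^{-1}, so e^{tA} = P e^{tJ} P^{-1}.

For a Jordan block J_k(λ), e^{tJ_k(λ)} = e^{λt} · (I + tN + t^2 N^2/2! + ... + t^{k-1} N^{k-1}/(k-1)!) where N is the nilpotent superdiagonal part.

Assembling the blocks and conjugating back gives the entries of e^{tA} as shown above.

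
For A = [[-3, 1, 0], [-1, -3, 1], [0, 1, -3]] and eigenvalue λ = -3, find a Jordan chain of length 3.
We seek v_1 ∈ ker((A + 3I)^3) \ ker((A + 3I)^2), then set v_{i+1} = (A + 3I) v_i.

One such chain is v_1 = [[0, 0, 1]]^T, v_2 = [[0, 1, 0]]^T, v_3 = [[1, 0, 1]]^T. Check: (A + 3I) v_3 = [[0, 0, 0]]^T = 0.

v_1 = [[0, 0, 1]]^T, v_2 = [[0, 1, 0]]^T, v_3 = [[1, 0, 1]]^T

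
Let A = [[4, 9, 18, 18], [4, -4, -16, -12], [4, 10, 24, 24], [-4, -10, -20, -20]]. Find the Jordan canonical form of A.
J = [[-2, 1, 0, 0], [0, -2, 0, 0], [0, 0, 4, 0], [0, 0, 0, 4]]

The characteristic polynomial is det(xI - A) = (x - 4)^2(x + 2)^2, so the eigenvalues are -2 (algebraic multiplicity 2), 4 (algebraic multiplicity 2).

For λ = -2: rank(A + 2I) = 3, rank((A + 2I)^2) = 2. The eigenspace has dimension 4 - 3 = 1, so there is 1 Jordan block; the rank sequence gives block sizes [2].

For λ = 4: rank(A - 4I) = 2. The eigenspace has dimension 4 - 2 = 2, so there are 2 Jordan blocks; the rank sequence gives block sizes [1, 1].

Assembling the blocks gives the Jordan form J above.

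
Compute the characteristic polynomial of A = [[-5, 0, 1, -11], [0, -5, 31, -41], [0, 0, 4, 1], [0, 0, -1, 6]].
χ_A(x) = (x - 5)^2(x + 5)^2

xI - A = [[x + 5, 0, -1, 11], [0, x + 5, -31, 41], [0, 0, x - 4, -1], [0, 0, 1, x - 6]].

Expanding det(xI - A) along the first row:
det(xI - A) = + (x + 5)·det([[x + 5, -31, 41], [0, x - 4, -1], [0, 1, x - 6]]) - (0)·det([[0, -31, 41], [0, x - 4, -1], [0, 1, x - 6]]) + (-1)·det([[0, x + 5, 41], [0, 0, -1], [0, 0, x - 6]]) - (11)·det([[0, x + 5, -31], [0, 0, x - 4], [0, 0, 1]]).

Evaluating gives χ_A(x) = x^4 - 50x^2 + 625 = (x - 5)^2(x + 5)^2.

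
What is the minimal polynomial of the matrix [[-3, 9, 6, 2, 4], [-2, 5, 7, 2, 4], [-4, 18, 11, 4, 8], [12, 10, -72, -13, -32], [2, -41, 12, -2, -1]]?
m_A(x) = (x - 3)(x + 1)^3

The characteristic polynomial factors as (x - 3)(x + 1)^4. The minimal polynomial is ∏(x - λ)^{k_λ} where k_λ is the size of the largest Jordan block at λ.

For λ = -1: rank(A + I) = 3, and the largest Jordan block has size 3 (the smallest k with rank((A + I)^k) = rank((A + I)^(k+1))).
For λ = 3: rank(A - 3I) = 4, and the largest Jordan block has size 1 (the smallest k with rank((A - 3I)^k) = rank((A - 3I)^(k+1))).

So m_A(x) = (x - 3)(x + 1)^3.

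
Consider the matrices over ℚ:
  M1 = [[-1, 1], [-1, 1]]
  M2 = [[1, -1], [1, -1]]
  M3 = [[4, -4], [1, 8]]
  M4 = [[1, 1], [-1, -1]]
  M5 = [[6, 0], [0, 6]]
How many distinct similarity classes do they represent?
Characteristic polynomials: χ_{M1} = x^2, χ_{M2} = x^2, χ_{M3} = (x - 6)^2, χ_{M4} = x^2, χ_{M5} = (x - 6)^2.

{M1, M2, M4}: invariant factors x^2.

{M3}: invariant factors (x - 6)^2.

{M5}: invariant factors x - 6, x - 6.

Matrices are similar if and only if their invariant-factor lists agree; the partition into similarity classes is {M1, M2, M4}, {M3}, {M5}.

3 classes: {M1, M2, M4}, {M3}, {M5}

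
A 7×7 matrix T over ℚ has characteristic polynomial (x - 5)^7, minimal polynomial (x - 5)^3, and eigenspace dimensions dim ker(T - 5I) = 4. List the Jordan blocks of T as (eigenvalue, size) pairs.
λ = 5: algebraic multiplicity 7 (exponent in χ_T), largest block size 3 (exponent in m_T), 4 blocks (geometric multiplicity). These force block sizes [3, 2, 1, 1].

Jordan blocks: (5, 3), (5, 2), (5, 1), (5, 1)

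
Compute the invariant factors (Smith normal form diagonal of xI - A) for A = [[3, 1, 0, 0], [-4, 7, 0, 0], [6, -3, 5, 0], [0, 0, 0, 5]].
x - 5, x - 5, (x - 5)^2

The Jordan structure of A has elementary divisors (x - 5)^2, (x - 5), (x - 5). Arranging the block sizes at each eigenvalue in decreasing order and taking row products gives the invariant factors.

Invariant factors (smallest first, each dividing the next): x - 5, x - 5, (x - 5)^2.

Check: the last factor (x - 5)^2 is the minimal polynomial, and the product (x - 5)^4 is the characteristic polynomial.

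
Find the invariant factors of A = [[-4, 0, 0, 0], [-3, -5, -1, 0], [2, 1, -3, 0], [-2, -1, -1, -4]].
x + 4, (x + 4)^3

The Jordan structure of A has elementary divisors (x + 4)^3, (x + 4). Arranging the block sizes at each eigenvalue in decreasing order and taking row products gives the invariant factors.

Invariant factors (smallest first, each dividing the next): x + 4, (x + 4)^3.

Check: the last factor (x + 4)^3 is the minimal polynomial, and the product (x + 4)^4 is the characteristic polynomial.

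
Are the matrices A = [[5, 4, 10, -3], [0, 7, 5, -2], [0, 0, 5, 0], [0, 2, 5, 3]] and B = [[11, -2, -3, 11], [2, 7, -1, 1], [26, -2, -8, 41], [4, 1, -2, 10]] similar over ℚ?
Yes.

Two matrices over a field are similar if and only if they have the same invariant factors.

Both A and B have characteristic polynomial (x - 5)^4 and minimal polynomial (x - 5)^3. Computing further, both have invariant factors x - 5, (x - 5)^3. Hence A and B are similar.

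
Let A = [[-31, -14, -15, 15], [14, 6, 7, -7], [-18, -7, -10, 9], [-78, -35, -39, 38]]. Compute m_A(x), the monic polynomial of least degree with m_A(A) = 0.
The characteristic polynomial factors as (x - 6)(x + 1)^3. The minimal polynomial is ∏(x - λ)^{k_λ} where k_λ is the size of the largest Jordan block at λ.

For λ = -1: rank(A + I) = 2, and the largest Jordan block has size 2 (the smallest k with rank((A + I)^k) = rank((A + I)^(k+1))).
For λ = 6: rank(A - 6I) = 3, and the largest Jordan block has size 1 (the smallest k with rank((A - 6I)^k) = rank((A - 6I)^(k+1))).

So m_A(x) = (x - 6)(x + 1)^2.

m_A(x) = (x - 6)(x + 1)^2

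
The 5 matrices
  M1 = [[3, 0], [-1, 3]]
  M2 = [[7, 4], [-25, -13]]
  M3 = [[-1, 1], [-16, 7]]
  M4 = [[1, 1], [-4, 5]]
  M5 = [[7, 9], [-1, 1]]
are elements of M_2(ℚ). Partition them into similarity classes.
Characteristic polynomials: χ_{M1} = (x - 3)^2, χ_{M2} = (x + 3)^2, χ_{M3} = (x - 3)^2, χ_{M4} = (x - 3)^2, χ_{M5} = (x - 4)^2.

{M1, M3, M4}: invariant factors (x - 3)^2.

{M2}: invariant factors (x + 3)^2.

{M5}: invariant factors (x - 4)^2.

Matrices are similar if and only if their invariant-factor lists agree; the partition into similarity classes is {M1, M3, M4}, {M2}, {M5}.

3 classes: {M1, M3, M4}, {M2}, {M5}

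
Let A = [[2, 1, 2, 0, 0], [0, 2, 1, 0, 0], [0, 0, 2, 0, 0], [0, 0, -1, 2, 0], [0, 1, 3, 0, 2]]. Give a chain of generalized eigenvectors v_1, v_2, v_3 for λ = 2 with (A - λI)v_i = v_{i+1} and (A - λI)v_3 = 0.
v_1 = [[1, -2, 1, 0, 2]]^T, v_2 = [[0, 1, 0, -1, 1]]^T, v_3 = [[1, 0, 0, 0, 1]]^T

We seek v_1 ∈ ker((A - 2I)^3) \ ker((A - 2I)^2), then set v_{i+1} = (A - 2I) v_i.

One such chain is v_1 = [[1, -2, 1, 0, 2]]^T, v_2 = [[0, 1, 0, -1, 1]]^T, v_3 = [[1, 0, 0, 0, 1]]^T. Check: (A - 2I) v_3 = [[0, 0, 0, 0, 0]]^T = 0.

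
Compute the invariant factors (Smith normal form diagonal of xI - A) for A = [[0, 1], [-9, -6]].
The Jordan structure of A has elementary divisors (x + 3)^2. Arranging the block sizes at each eigenvalue in decreasing order and taking row products gives the invariant factors.

Invariant factors (smallest first, each dividing the next): (x + 3)^2.

Check: the last factor (x + 3)^2 is the minimal polynomial, and the product (x + 3)^2 is the characteristic polynomial.

(x + 3)^2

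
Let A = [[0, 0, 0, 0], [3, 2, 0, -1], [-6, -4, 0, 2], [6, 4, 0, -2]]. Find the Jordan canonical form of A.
The characteristic polynomial is det(xI - A) = x^4, so the eigenvalues are 0 (algebraic multiplicity 4).

For λ = 0: rank(A) = 1, rank(A^2) = 0. The eigenspace has dimension 4 - 1 = 3, so there are 3 Jordan blocks; the rank sequence gives block sizes [2, 1, 1].

Assembling the blocks gives the Jordan form J above.

J = [[0, 1, 0, 0], [0, 0, 0, 0], [0, 0, 0, 0], [0, 0, 0, 0]]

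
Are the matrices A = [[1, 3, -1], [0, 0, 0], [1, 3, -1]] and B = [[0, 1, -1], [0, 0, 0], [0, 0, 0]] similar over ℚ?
Yes.

Two matrices over a field are similar if and only if they have the same invariant factors.

Both A and B have characteristic polynomial x^3 and minimal polynomial x^2. Computing further, both have invariant factors x, x^2. Hence A and B are similar.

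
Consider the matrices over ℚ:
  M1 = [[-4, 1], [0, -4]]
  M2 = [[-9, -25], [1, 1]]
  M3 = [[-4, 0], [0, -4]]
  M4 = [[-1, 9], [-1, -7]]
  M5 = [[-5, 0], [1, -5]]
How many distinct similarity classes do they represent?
3 classes: {M1, M2, M4}, {M3}, {M5}

Characteristic polynomials: χ_{M1} = (x + 4)^2, χ_{M2} = (x + 4)^2, χ_{M3} = (x + 4)^2, χ_{M4} = (x + 4)^2, χ_{M5} = (x + 5)^2.

{M1, M2, M4}: invariant factors (x + 4)^2.

{M3}: invariant factors x + 4, x + 4.

{M5}: invariant factors (x + 5)^2.

Matrices are similar if and only if their invariant-factor lists agree; the partition into similarity classes is {M1, M2, M4}, {M3}, {M5}.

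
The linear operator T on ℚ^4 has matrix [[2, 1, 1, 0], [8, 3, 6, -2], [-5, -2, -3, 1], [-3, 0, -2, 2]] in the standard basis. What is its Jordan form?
The characteristic polynomial is det(xI - A) = (x - 1)^4, so the eigenvalues are 1 (algebraic multiplicity 4).

For λ = 1: rank(A - I) = 2, rank((A - I)^2) = 1, rank((A - I)^3) = 0. The eigenspace has dimension 4 - 2 = 2, so there are 2 Jordan blocks; the rank sequence gives block sizes [3, 1].

Assembling the blocks gives the Jordan form J above.

J = [[1, 1, 0, 0], [0, 1, 1, 0], [0, 0, 1, 0], [0, 0, 0, 1]]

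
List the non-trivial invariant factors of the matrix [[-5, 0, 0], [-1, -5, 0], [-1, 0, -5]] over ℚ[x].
The Jordan structure of A has elementary divisors (x + 5)^2, (x + 5). Arranging the block sizes at each eigenvalue in decreasing order and taking row products gives the invariant factors.

Invariant factors (smallest first, each dividing the next): x + 5, (x + 5)^2.

Check: the last factor (x + 5)^2 is the minimal polynomial, and the product (x + 5)^3 is the characteristic polynomial.

x + 5, (x + 5)^2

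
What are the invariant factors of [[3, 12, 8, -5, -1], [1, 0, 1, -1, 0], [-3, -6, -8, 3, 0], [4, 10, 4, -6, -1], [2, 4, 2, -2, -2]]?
The Jordan structure of A has elementary divisors (x + 5), (x + 2)^2, (x + 2)^2. Arranging the block sizes at each eigenvalue in decreasing order and taking row products gives the invariant factors.

Invariant factors (smallest first, each dividing the next): (x + 2)^2, (x + 2)^2(x + 5).

Check: the last factor (x + 2)^2(x + 5) is the minimal polynomial, and the product (x + 2)^4(x + 5) is the characteristic polynomial.

(x + 2)^2, (x + 2)^2(x + 5)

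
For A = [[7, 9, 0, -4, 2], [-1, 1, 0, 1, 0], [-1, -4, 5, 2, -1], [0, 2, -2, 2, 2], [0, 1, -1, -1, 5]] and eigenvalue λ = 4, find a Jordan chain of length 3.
v_1 = [[-2, 0, 1, -1, 0]]^T, v_2 = [[-2, 1, 1, 0, 0]]^T, v_3 = [[3, -1, -1, 0, 0]]^T

We seek v_1 ∈ ker((A - 4I)^3) \ ker((A - 4I)^2), then set v_{i+1} = (A - 4I) v_i.

One such chain is v_1 = [[-2, 0, 1, -1, 0]]^T, v_2 = [[-2, 1, 1, 0, 0]]^T, v_3 = [[3, -1, -1, 0, 0]]^T. Check: (A - 4I) v_3 = [[0, 0, 0, 0, 0]]^T = 0.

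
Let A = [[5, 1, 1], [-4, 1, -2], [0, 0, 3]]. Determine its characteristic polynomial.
xI - A = [[x - 5, -1, -1], [4, x - 1, 2], [0, 0, x - 3]].

Expanding det(xI - A) along the first row:
det(xI - A) = + (x - 5)·det([[x - 1, 2], [0, x - 3]]) - (-1)·det([[4, 2], [0, x - 3]]) + (-1)·det([[4, x - 1], [0, 0]]).

Evaluating gives χ_A(x) = x^3 - 9x^2 + 27x - 27 = (x - 3)^3.

χ_A(x) = (x - 3)^3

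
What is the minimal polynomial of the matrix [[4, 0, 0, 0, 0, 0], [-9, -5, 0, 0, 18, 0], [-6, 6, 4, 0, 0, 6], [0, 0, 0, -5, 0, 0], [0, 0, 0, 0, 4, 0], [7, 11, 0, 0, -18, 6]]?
The characteristic polynomial factors as (x - 6)(x - 4)^3(x + 5)^2. The minimal polynomial is ∏(x - λ)^{k_λ} where k_λ is the size of the largest Jordan block at λ.

For λ = -5: rank(A + 5I) = 4, and the largest Jordan block has size 1 (the smallest k with rank((A + 5I)^k) = rank((A + 5I)^(k+1))).
For λ = 4: rank(A - 4I) = 3, and the largest Jordan block has size 1 (the smallest k with rank((A - 4I)^k) = rank((A - 4I)^(k+1))).
For λ = 6: rank(A - 6I) = 5, and the largest Jordan block has size 1 (the smallest k with rank((A - 6I)^k) = rank((A - 6I)^(k+1))).

So m_A(x) = (x - 6)(x - 4)(x + 5).

m_A(x) = (x - 6)(x - 4)(x + 5)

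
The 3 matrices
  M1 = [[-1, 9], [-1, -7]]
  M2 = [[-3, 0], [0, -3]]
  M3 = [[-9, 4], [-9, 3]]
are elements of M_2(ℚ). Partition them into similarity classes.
Characteristic polynomials: χ_{M1} = (x + 4)^2, χ_{M2} = (x + 3)^2, χ_{M3} = (x + 3)^2.

{M1}: invariant factors (x + 4)^2.

{M2}: invariant factors x + 3, x + 3.

{M3}: invariant factors (x + 3)^2.

Matrices are similar if and only if their invariant-factor lists agree; the partition into similarity classes is {M1}, {M2}, {M3}.

3 classes: {M1}, {M2}, {M3}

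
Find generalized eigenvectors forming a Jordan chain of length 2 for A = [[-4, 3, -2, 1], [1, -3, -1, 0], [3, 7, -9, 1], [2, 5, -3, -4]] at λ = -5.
v_1 = [[2, 0, 1, 0]]^T, v_2 = [[0, 1, 2, 1]]^T

We seek v_1 ∈ ker((A + 5I)^2) \ ker(A + 5I), then set v_{i+1} = (A + 5I) v_i.

One such chain is v_1 = [[2, 0, 1, 0]]^T, v_2 = [[0, 1, 2, 1]]^T. Check: (A + 5I) v_2 = [[0, 0, 0, 0]]^T = 0.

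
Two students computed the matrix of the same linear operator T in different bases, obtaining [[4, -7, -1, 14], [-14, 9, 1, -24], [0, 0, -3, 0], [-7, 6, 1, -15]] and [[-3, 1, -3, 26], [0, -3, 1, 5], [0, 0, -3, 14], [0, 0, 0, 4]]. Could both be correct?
Yes.

Two matrices over a field are similar if and only if they have the same invariant factors.

Both A and B have characteristic polynomial (x - 4)(x + 3)^3 and minimal polynomial (x - 4)(x + 3)^3. Computing further, both have invariant factors (x - 4)(x + 3)^3. Hence A and B are similar.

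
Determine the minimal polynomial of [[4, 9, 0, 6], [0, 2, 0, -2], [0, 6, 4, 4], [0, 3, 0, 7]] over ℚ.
m_A(x) = (x - 5)(x - 4)^2

The characteristic polynomial factors as (x - 5)(x - 4)^3. The minimal polynomial is ∏(x - λ)^{k_λ} where k_λ is the size of the largest Jordan block at λ.

For λ = 4: rank(A - 4I) = 2, and the largest Jordan block has size 2 (the smallest k with rank((A - 4I)^k) = rank((A - 4I)^(k+1))).
For λ = 5: rank(A - 5I) = 3, and the largest Jordan block has size 1 (the smallest k with rank((A - 5I)^k) = rank((A - 5I)^(k+1))).

So m_A(x) = (x - 5)(x - 4)^2.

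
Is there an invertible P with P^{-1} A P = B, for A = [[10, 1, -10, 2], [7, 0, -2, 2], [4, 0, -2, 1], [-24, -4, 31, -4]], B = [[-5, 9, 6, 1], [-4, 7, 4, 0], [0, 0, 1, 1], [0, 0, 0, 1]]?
Two matrices over a field are similar if and only if they have the same invariant factors.

Both A and B have characteristic polynomial (x - 1)^4 and minimal polynomial (x - 1)^2. Computing further, both have invariant factors (x - 1)^2, (x - 1)^2. Hence A and B are similar.

Yes.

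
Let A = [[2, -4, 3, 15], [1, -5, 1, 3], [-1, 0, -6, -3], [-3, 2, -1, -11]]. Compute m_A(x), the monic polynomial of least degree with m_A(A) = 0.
m_A(x) = (x + 5)^3

The characteristic polynomial factors as (x + 5)^4. The minimal polynomial is ∏(x - λ)^{k_λ} where k_λ is the size of the largest Jordan block at λ.

For λ = -5: rank(A + 5I) = 2, and the largest Jordan block has size 3 (the smallest k with rank((A + 5I)^k) = rank((A + 5I)^(k+1))).

So m_A(x) = (x + 5)^3.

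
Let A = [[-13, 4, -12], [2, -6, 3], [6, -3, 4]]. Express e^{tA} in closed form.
A has Jordan form J = [[-5, 1, 0], [0, -5, 0], [0, 0, -5]] with A = PJP^{-1}, so e^{tA} = P e^{tJ} P^{-1}.

For a Jordan block J_k(λ), e^{tJ_k(λ)} = e^{λt} · (I + tN + t^2 N^2/2! + ... + t^{k-1} N^{k-1}/(k-1)!) where N is the nilpotent superdiagonal part.

Assembling the blocks and conjugating back gives the entries of e^{tA} as shown above.

e^{tA} = [[(1 - 8*t)*e^{-5*t}, 4*t*e^{-5*t}, -12*t*e^{-5*t}], [2*t*e^{-5*t}, (1 - t)*e^{-5*t}, 3*t*e^{-5*t}], [6*t*e^{-5*t}, -3*t*e^{-5*t}, (9*t + 1)*e^{-5*t}]]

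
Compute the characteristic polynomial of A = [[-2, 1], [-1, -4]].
χ_A(x) = (x + 3)^2

xI - A = [[x + 2, -1], [1, x + 4]].

Expanding det(xI - A) along the first row:
det(xI - A) = + (x + 2)·det([[x + 4]]) - (-1)·det([[1]]).

Evaluating gives χ_A(x) = x^2 + 6x + 9 = (x + 3)^2.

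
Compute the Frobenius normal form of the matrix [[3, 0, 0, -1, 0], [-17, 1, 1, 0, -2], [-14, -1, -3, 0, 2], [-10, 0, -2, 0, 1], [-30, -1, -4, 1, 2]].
R = [[0, 0, 0, 0, 5], [1, 0, 0, 0, -11], [0, 1, 0, 0, -3], [0, 0, 1, 0, 11], [0, 0, 0, 1, 3]]

The invariant factors of A (the non-unit diagonal entries of the Smith normal form of xI - A over ℚ[x]) are (x - 5)(x^2 + x - 1)^2, each dividing the next. The characteristic polynomial is their product, (x - 5)(x^2 + x - 1)^2.

The rational canonical form is the block-diagonal matrix of companion matrices C(f_i):
R = [[0, 0, 0, 0, 5], [1, 0, 0, 0, -11], [0, 1, 0, 0, -3], [0, 0, 1, 0, 11], [0, 0, 0, 1, 3]].

Note the characteristic polynomial does not split into linear factors over ℚ, so A has no Jordan form over ℚ; the rational canonical form exists over any field.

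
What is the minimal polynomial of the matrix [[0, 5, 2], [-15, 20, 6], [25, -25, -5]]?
m_A(x) = (x - 5)^2

The characteristic polynomial factors as (x - 5)^3. The minimal polynomial is ∏(x - λ)^{k_λ} where k_λ is the size of the largest Jordan block at λ.

For λ = 5: rank(A - 5I) = 1, and the largest Jordan block has size 2 (the smallest k with rank((A - 5I)^k) = rank((A - 5I)^(k+1))).

So m_A(x) = (x - 5)^2.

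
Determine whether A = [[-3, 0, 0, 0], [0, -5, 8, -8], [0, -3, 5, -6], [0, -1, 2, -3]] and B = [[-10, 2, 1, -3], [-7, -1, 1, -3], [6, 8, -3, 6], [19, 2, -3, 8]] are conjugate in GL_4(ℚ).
Two matrices over a field are similar if and only if they have the same invariant factors.

Both A and B have characteristic polynomial (x + 1)^3(x + 3) and minimal polynomial (x + 1)^2(x + 3). Computing further, both have invariant factors x + 1, (x + 1)^2(x + 3). Hence A and B are similar.

Yes.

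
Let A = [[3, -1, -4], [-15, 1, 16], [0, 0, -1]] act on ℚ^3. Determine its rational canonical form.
R = [[0, 0, 12], [1, 0, 16], [0, 1, 3]]

The invariant factors of A (the non-unit diagonal entries of the Smith normal form of xI - A over ℚ[x]) are (x - 6)(x + 1)(x + 2), each dividing the next. The characteristic polynomial is their product, (x - 6)(x + 1)(x + 2).

The rational canonical form is the block-diagonal matrix of companion matrices C(f_i):
R = [[0, 0, 12], [1, 0, 16], [0, 1, 3]].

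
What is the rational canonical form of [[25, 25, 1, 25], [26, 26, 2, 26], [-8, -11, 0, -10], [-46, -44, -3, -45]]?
R = [[0, 0, 0, 24], [1, 0, 0, -10], [0, 1, 0, 1], [0, 0, 1, 6]]

The invariant factors of A (the non-unit diagonal entries of the Smith normal form of xI - A over ℚ[x]) are (x - 6)(x^3 - x + 4), each dividing the next. The characteristic polynomial is their product, (x - 6)(x^3 - x + 4).

The rational canonical form is the block-diagonal matrix of companion matrices C(f_i):
R = [[0, 0, 0, 24], [1, 0, 0, -10], [0, 1, 0, 1], [0, 0, 1, 6]].

Note the characteristic polynomial does not split into linear factors over ℚ, so A has no Jordan form over ℚ; the rational canonical form exists over any field.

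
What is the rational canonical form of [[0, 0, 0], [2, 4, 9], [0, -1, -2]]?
The invariant factors of A (the non-unit diagonal entries of the Smith normal form of xI - A over ℚ[x]) are x(x - 1)^2, each dividing the next. The characteristic polynomial is their product, x(x - 1)^2.

The rational canonical form is the block-diagonal matrix of companion matrices C(f_i):
R = [[0, 0, 0], [1, 0, -1], [0, 1, 2]].

R = [[0, 0, 0], [1, 0, -1], [0, 1, 2]]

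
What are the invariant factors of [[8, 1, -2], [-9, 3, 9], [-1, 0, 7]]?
The Jordan structure of A has elementary divisors (x - 6)^3. Arranging the block sizes at each eigenvalue in decreasing order and taking row products gives the invariant factors.

Invariant factors (smallest first, each dividing the next): (x - 6)^3.

Check: the last factor (x - 6)^3 is the minimal polynomial, and the product (x - 6)^3 is the characteristic polynomial.

(x - 6)^3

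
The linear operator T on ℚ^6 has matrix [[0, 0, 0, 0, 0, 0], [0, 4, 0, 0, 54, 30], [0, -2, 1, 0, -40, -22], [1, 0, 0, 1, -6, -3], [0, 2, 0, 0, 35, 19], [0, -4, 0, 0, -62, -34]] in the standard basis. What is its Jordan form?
J = [[0, 0, 0, 0, 0, 0], [0, 0, 0, 0, 0, 0], [0, 0, 1, 0, 0, 0], [0, 0, 0, 1, 0, 0], [0, 0, 0, 0, 1, 0], [0, 0, 0, 0, 0, 4]]

The characteristic polynomial is det(xI - A) = x^2(x - 4)(x - 1)^3, so the eigenvalues are 0 (algebraic multiplicity 2), 1 (algebraic multiplicity 3), 4 (algebraic multiplicity 1).

For λ = 0: rank(A) = 4. The eigenspace has dimension 6 - 4 = 2, so there are 2 Jordan blocks; the rank sequence gives block sizes [1, 1].

For λ = 1: rank(A - I) = 3. The eigenspace has dimension 6 - 3 = 3, so there are 3 Jordan blocks; the rank sequence gives block sizes [1, 1, 1].

For λ = 4: algebraic multiplicity 1 gives one 1×1 block.

Assembling the blocks gives the Jordan form J above.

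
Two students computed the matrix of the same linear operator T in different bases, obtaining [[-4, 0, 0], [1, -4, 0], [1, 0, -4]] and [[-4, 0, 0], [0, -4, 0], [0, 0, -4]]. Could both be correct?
Both have characteristic polynomial (x + 4)^3, but the minimal polynomial of A is (x + 4)^2 while the minimal polynomial of B is x + 4. The minimal polynomial is a similarity invariant, so A and B are not similar.

No.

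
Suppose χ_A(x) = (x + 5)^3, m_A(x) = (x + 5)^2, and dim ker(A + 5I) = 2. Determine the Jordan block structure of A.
Jordan blocks: (-5, 2), (-5, 1)

λ = -5: algebraic multiplicity 3 (exponent in χ_A), largest block size 2 (exponent in m_A), 2 blocks (geometric multiplicity). These force block sizes [2, 1].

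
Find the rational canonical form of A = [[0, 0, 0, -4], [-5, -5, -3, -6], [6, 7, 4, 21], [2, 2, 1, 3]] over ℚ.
R = [[0, 0, 0, -4], [1, 0, 0, -4], [0, 1, 0, 3], [0, 0, 1, 2]]

The invariant factors of A (the non-unit diagonal entries of the Smith normal form of xI - A over ℚ[x]) are (x - 2)^2(x + 1)^2, each dividing the next. The characteristic polynomial is their product, (x - 2)^2(x + 1)^2.

The rational canonical form is the block-diagonal matrix of companion matrices C(f_i):
R = [[0, 0, 0, -4], [1, 0, 0, -4], [0, 1, 0, 3], [0, 0, 1, 2]].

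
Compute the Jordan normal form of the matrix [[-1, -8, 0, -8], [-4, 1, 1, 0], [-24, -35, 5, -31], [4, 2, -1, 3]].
J = [[-1, 0, 0, 0], [0, 3, 1, 0], [0, 0, 3, 1], [0, 0, 0, 3]]

The characteristic polynomial is det(xI - A) = (x - 3)^3(x + 1), so the eigenvalues are -1 (algebraic multiplicity 1), 3 (algebraic multiplicity 3).

For λ = -1: algebraic multiplicity 1 gives one 1×1 block.

For λ = 3: rank(A - 3I) = 3, rank((A - 3I)^2) = 2, rank((A - 3I)^3) = 1. The eigenspace has dimension 4 - 3 = 1, so there is 1 Jordan block; the rank sequence gives block sizes [3].

Assembling the blocks gives the Jordan form J above.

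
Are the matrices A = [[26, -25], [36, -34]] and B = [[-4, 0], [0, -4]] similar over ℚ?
No.

Both have characteristic polynomial (x + 4)^2, but the minimal polynomial of A is (x + 4)^2 while the minimal polynomial of B is x + 4. The minimal polynomial is a similarity invariant, so A and B are not similar.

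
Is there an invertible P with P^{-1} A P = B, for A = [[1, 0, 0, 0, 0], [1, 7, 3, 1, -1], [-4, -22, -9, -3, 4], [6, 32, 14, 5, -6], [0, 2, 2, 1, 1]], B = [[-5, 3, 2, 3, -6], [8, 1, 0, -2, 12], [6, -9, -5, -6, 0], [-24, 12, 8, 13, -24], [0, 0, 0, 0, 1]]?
Yes.

Two matrices over a field are similar if and only if they have the same invariant factors.

Both A and B have characteristic polynomial (x - 1)^5 and minimal polynomial (x - 1)^2. Computing further, both have invariant factors x - 1, (x - 1)^2, (x - 1)^2. Hence A and B are similar.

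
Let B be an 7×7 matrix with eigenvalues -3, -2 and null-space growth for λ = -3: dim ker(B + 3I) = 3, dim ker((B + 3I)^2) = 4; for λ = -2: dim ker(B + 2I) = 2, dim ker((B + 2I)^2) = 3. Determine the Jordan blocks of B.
λ = -3: successive nullity increments [3, 1] count blocks of size ≥ k; block sizes are [2, 1, 1].
λ = -2: successive nullity increments [2, 1] count blocks of size ≥ k; block sizes are [2, 1].

Jordan blocks: (-3, 2), (-3, 1), (-3, 1), (-2, 2), (-2, 1)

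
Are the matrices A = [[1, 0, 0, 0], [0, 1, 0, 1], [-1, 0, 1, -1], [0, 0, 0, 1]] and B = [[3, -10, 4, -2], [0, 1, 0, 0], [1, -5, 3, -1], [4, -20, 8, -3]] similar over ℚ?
Both have characteristic polynomial (x - 1)^4 and minimal polynomial (x - 1)^2. But rank(A - I) = 2 for A while rank(B - I) = 1 for B, so the number of Jordan blocks at λ = 1 differs. A and B are not similar.

No.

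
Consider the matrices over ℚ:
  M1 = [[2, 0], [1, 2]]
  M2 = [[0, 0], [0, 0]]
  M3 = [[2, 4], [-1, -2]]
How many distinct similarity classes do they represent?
3 classes: {M1}, {M2}, {M3}

Characteristic polynomials: χ_{M1} = (x - 2)^2, χ_{M2} = x^2, χ_{M3} = x^2.

{M1}: invariant factors (x - 2)^2.

{M2}: invariant factors x, x.

{M3}: invariant factors x^2.

Matrices are similar if and only if their invariant-factor lists agree; the partition into similarity classes is {M1}, {M2}, {M3}.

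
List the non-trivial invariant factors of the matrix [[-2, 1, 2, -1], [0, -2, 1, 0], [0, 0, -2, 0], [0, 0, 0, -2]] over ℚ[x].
The Jordan structure of A has elementary divisors (x + 2)^3, (x + 2). Arranging the block sizes at each eigenvalue in decreasing order and taking row products gives the invariant factors.

Invariant factors (smallest first, each dividing the next): x + 2, (x + 2)^3.

Check: the last factor (x + 2)^3 is the minimal polynomial, and the product (x + 2)^4 is the characteristic polynomial.

x + 2, (x + 2)^3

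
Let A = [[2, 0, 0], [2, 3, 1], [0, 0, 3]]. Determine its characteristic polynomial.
xI - A = [[x - 2, 0, 0], [-2, x - 3, -1], [0, 0, x - 3]].

Expanding det(xI - A) along the first row:
det(xI - A) = + (x - 2)·det([[x - 3, -1], [0, x - 3]]) - (0)·det([[-2, -1], [0, x - 3]]) + (0)·det([[-2, x - 3], [0, 0]]).

Evaluating gives χ_A(x) = x^3 - 8x^2 + 21x - 18 = (x - 3)^2(x - 2).

χ_A(x) = (x - 3)^2(x - 2)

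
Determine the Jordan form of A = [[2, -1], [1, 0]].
J = [[1, 1], [0, 1]]

The characteristic polynomial is det(xI - A) = (x - 1)^2, so the eigenvalues are 1 (algebraic multiplicity 2).

For λ = 1: rank(A - I) = 1, rank((A - I)^2) = 0. The eigenspace has dimension 2 - 1 = 1, so there is 1 Jordan block; the rank sequence gives block sizes [2].

Assembling the blocks gives the Jordan form J above.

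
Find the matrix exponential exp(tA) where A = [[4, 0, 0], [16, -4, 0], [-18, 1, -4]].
A has Jordan form J = [[-4, 1, 0], [0, -4, 0], [0, 0, 4]] with A = PJP^{-1}, so e^{tA} = P e^{tJ} P^{-1}.

For a Jordan block J_k(λ), e^{tJ_k(λ)} = e^{λt} · (I + tN + t^2 N^2/2! + ... + t^{k-1} N^{k-1}/(k-1)!) where N is the nilpotent superdiagonal part.

Assembling the blocks and conjugating back gives the entries of e^{tA} as shown above.

e^{tA} = [[e^{4*t}, 0, 0], [4*sinh(4*t), e^{-4*t}, 0], [2*(-t - e^{8*t} + 1)*e^{-4*t}, t*e^{-4*t}, e^{-4*t}]]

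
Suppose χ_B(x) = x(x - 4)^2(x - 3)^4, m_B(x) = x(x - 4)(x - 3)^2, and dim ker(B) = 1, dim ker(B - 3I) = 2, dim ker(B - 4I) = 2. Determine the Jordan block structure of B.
λ = 0: algebraic multiplicity 1 (exponent in χ_B), largest block size 1 (exponent in m_B), 1 block (geometric multiplicity). This forces block sizes [1].
λ = 3: algebraic multiplicity 4 (exponent in χ_B), largest block size 2 (exponent in m_B), 2 blocks (geometric multiplicity). These force block sizes [2, 2].
λ = 4: algebraic multiplicity 2 (exponent in χ_B), largest block size 1 (exponent in m_B), 2 blocks (geometric multiplicity). These force block sizes [1, 1].

Jordan blocks: (0, 1), (3, 2), (3, 2), (4, 1), (4, 1)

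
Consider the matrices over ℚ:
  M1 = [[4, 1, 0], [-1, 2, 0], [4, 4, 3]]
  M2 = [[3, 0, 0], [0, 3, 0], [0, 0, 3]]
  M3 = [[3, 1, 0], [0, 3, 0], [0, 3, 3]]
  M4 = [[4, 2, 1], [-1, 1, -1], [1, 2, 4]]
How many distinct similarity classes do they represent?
2 classes: {M1, M3, M4}, {M2}

Characteristic polynomials: χ_{M1} = (x - 3)^3, χ_{M2} = (x - 3)^3, χ_{M3} = (x - 3)^3, χ_{M4} = (x - 3)^3.

{M1, M3, M4}: invariant factors x - 3, (x - 3)^2.

{M2}: invariant factors x - 3, x - 3, x - 3.

Matrices are similar if and only if their invariant-factor lists agree; the partition into similarity classes is {M1, M3, M4}, {M2}.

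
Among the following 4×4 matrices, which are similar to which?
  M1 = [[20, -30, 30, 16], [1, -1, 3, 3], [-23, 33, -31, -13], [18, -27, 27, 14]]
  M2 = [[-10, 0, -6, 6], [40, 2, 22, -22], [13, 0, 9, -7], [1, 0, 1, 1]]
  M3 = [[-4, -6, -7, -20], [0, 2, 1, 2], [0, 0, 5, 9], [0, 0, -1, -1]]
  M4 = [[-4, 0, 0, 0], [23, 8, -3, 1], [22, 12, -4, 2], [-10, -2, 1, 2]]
2 classes: {M1, M3, M4}, {M2}

Characteristic polynomials: χ_{M1} = (x - 2)^3(x + 4), χ_{M2} = (x - 2)^3(x + 4), χ_{M3} = (x - 2)^3(x + 4), χ_{M4} = (x - 2)^3(x + 4).

{M1, M3, M4}: invariant factors (x - 2)^3(x + 4).

{M2}: invariant factors x - 2, (x - 2)^2(x + 4).

Matrices are similar if and only if their invariant-factor lists agree; the partition into similarity classes is {M1, M3, M4}, {M2}.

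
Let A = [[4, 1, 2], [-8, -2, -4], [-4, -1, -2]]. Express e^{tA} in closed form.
e^{tA} = [[4*t + 1, t, 2*t], [-8*t, 1 - 2*t, -4*t], [-4*t, -t, 1 - 2*t]]

A has Jordan form J = [[0, 1, 0], [0, 0, 0], [0, 0, 0]] with A = PJP^{-1}, so e^{tA} = P e^{tJ} P^{-1}.

For a Jordan block J_k(λ), e^{tJ_k(λ)} = e^{λt} · (I + tN + t^2 N^2/2! + ... + t^{k-1} N^{k-1}/(k-1)!) where N is the nilpotent superdiagonal part.

Assembling the blocks and conjugating back gives the entries of e^{tA} as shown above.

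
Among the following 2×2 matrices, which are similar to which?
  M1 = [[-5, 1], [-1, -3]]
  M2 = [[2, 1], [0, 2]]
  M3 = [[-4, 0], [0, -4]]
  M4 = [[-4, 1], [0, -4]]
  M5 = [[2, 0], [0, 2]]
Characteristic polynomials: χ_{M1} = (x + 4)^2, χ_{M2} = (x - 2)^2, χ_{M3} = (x + 4)^2, χ_{M4} = (x + 4)^2, χ_{M5} = (x - 2)^2.

{M1, M4}: invariant factors (x + 4)^2.

{M2}: invariant factors (x - 2)^2.

{M3}: invariant factors x + 4, x + 4.

{M5}: invariant factors x - 2, x - 2.

Matrices are similar if and only if their invariant-factor lists agree; the partition into similarity classes is {M1, M4}, {M2}, {M3}, {M5}.

4 classes: {M1, M4}, {M2}, {M3}, {M5}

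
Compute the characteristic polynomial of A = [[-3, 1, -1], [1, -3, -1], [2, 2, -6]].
xI - A = [[x + 3, -1, 1], [-1, x + 3, 1], [-2, -2, x + 6]].

Expanding det(xI - A) along the first row:
det(xI - A) = + (x + 3)·det([[x + 3, 1], [-2, x + 6]]) - (-1)·det([[-1, 1], [-2, x + 6]]) + (1)·det([[-1, x + 3], [-2, -2]]).

Evaluating gives χ_A(x) = x^3 + 12x^2 + 48x + 64 = (x + 4)^3.

χ_A(x) = (x + 4)^3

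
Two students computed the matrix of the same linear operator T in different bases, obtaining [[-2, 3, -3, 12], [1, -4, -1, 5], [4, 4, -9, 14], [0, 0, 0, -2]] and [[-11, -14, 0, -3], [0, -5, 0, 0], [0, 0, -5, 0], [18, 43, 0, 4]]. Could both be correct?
Yes.

Two matrices over a field are similar if and only if they have the same invariant factors.

Both A and B have characteristic polynomial (x + 2)(x + 5)^3 and minimal polynomial (x + 2)(x + 5)^2. Computing further, both have invariant factors x + 5, (x + 2)(x + 5)^2. Hence A and B are similar.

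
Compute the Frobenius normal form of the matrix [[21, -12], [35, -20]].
R = [[0, 0], [1, 1]]

The invariant factors of A (the non-unit diagonal entries of the Smith normal form of xI - A over ℚ[x]) are x(x - 1), each dividing the next. The characteristic polynomial is their product, x(x - 1).

The rational canonical form is the block-diagonal matrix of companion matrices C(f_i):
R = [[0, 0], [1, 1]].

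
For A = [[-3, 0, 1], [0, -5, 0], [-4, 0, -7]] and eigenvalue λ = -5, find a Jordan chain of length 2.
We seek v_1 ∈ ker((A + 5I)^2) \ ker(A + 5I), then set v_{i+1} = (A + 5I) v_i.

One such chain is v_1 = [[-1, -2, 3]]^T, v_2 = [[1, 0, -2]]^T. Check: (A + 5I) v_2 = [[0, 0, 0]]^T = 0.

v_1 = [[-1, -2, 3]]^T, v_2 = [[1, 0, -2]]^T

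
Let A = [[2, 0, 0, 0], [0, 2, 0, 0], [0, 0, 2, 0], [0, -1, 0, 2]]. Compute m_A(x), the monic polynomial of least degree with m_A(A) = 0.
m_A(x) = (x - 2)^2

The characteristic polynomial factors as (x - 2)^4. The minimal polynomial is ∏(x - λ)^{k_λ} where k_λ is the size of the largest Jordan block at λ.

For λ = 2: rank(A - 2I) = 1, and the largest Jordan block has size 2 (the smallest k with rank((A - 2I)^k) = rank((A - 2I)^(k+1))).

So m_A(x) = (x - 2)^2.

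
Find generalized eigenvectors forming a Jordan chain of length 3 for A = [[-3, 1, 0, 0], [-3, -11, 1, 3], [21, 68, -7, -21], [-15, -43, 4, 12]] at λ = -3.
We seek v_1 ∈ ker((A + 3I)^3) \ ker((A + 3I)^2), then set v_{i+1} = (A + 3I) v_i.

One such chain is v_1 = [[0, 0, 1, 0]]^T, v_2 = [[0, 1, -4, 4]]^T, v_3 = [[1, 0, 0, 1]]^T. Check: (A + 3I) v_3 = [[0, 0, 0, 0]]^T = 0.

v_1 = [[0, 0, 1, 0]]^T, v_2 = [[0, 1, -4, 4]]^T, v_3 = [[1, 0, 0, 1]]^T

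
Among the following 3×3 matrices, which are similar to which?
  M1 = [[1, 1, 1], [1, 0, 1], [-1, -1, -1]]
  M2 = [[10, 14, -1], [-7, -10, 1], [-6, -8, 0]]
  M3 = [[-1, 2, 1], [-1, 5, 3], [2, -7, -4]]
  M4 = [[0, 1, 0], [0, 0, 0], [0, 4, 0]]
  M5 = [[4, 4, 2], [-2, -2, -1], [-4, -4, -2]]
Characteristic polynomials: χ_{M1} = x^3, χ_{M2} = x^3, χ_{M3} = x^3, χ_{M4} = x^3, χ_{M5} = x^3.

{M1, M2, M3}: invariant factors x^3.

{M4, M5}: invariant factors x, x^2.

Matrices are similar if and only if their invariant-factor lists agree; the partition into similarity classes is {M1, M2, M3}, {M4, M5}.

2 classes: {M1, M2, M3}, {M4, M5}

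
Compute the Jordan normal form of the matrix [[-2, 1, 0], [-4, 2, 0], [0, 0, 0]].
The characteristic polynomial is det(xI - A) = x^3, so the eigenvalues are 0 (algebraic multiplicity 3).

For λ = 0: rank(A) = 1, rank(A^2) = 0. The eigenspace has dimension 3 - 1 = 2, so there are 2 Jordan blocks; the rank sequence gives block sizes [2, 1].

Assembling the blocks gives the Jordan form J above.

J = [[0, 1, 0], [0, 0, 0], [0, 0, 0]]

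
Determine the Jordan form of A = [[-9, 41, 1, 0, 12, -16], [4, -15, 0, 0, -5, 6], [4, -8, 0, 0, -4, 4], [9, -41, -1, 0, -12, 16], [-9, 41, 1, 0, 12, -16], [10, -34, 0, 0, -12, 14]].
The characteristic polynomial is det(xI - A) = x^5(x - 2), so the eigenvalues are 0 (algebraic multiplicity 5), 2 (algebraic multiplicity 1).

For λ = 0: rank(A) = 3, rank(A^2) = 2, rank(A^3) = 1. The eigenspace has dimension 6 - 3 = 3, so there are 3 Jordan blocks; the rank sequence gives block sizes [3, 1, 1].

For λ = 2: algebraic multiplicity 1 gives one 1×1 block.

Assembling the blocks gives the Jordan form J above.

J = [[0, 1, 0, 0, 0, 0], [0, 0, 1, 0, 0, 0], [0, 0, 0, 0, 0, 0], [0, 0, 0, 0, 0, 0], [0, 0, 0, 0, 0, 0], [0, 0, 0, 0, 0, 2]]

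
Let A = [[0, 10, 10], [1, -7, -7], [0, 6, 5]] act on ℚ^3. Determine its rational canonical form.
The invariant factors of A (the non-unit diagonal entries of the Smith normal form of xI - A over ℚ[x]) are (x - 2)(x^2 + 4x + 5), each dividing the next. The characteristic polynomial is their product, (x - 2)(x^2 + 4x + 5).

The rational canonical form is the block-diagonal matrix of companion matrices C(f_i):
R = [[0, 0, 10], [1, 0, 3], [0, 1, -2]].

Note the characteristic polynomial does not split into linear factors over ℚ, so A has no Jordan form over ℚ; the rational canonical form exists over any field.

R = [[0, 0, 10], [1, 0, 3], [0, 1, -2]]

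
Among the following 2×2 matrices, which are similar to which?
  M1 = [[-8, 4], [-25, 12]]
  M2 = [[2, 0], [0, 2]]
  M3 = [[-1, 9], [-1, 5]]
Characteristic polynomials: χ_{M1} = (x - 2)^2, χ_{M2} = (x - 2)^2, χ_{M3} = (x - 2)^2.

{M1, M3}: invariant factors (x - 2)^2.

{M2}: invariant factors x - 2, x - 2.

Matrices are similar if and only if their invariant-factor lists agree; the partition into similarity classes is {M1, M3}, {M2}.

2 classes: {M1, M3}, {M2}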